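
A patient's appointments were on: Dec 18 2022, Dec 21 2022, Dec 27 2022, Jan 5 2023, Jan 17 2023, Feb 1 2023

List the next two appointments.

Gaps: 3, 6, 9, 12, 15 days — each gap is 3 larger than the previous one.
Next gap: 18 days. Feb 1 2023 + 18 days = Feb 19 2023.
Next gap: 21 days. Feb 19 2023 + 21 days = Mar 12 2023.

Feb 19 2023, Mar 12 2023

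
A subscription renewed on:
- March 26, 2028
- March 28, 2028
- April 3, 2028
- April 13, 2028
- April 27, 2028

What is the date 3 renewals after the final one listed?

Intervals are 2, 6, 10, 14 days — an arithmetic progression with common difference 4.
Next gap: 18 days. April 27, 2028 + 18 days = May 15, 2028.
Next gap: 22 days. May 15, 2028 + 22 days = June 6, 2028.
Next gap: 26 days. June 6, 2028 + 26 days = July 2, 2028.

July 2, 2028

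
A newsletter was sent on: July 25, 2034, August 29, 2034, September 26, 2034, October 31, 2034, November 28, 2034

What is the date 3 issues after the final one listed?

February 27, 2035

Every date is a Tuesday; gaps 35, 28, 35, 28 days.
Each is the last Tuesday of its month (at least one falls on the 29th or later, ruling out '4th Tuesday').
Last Tuesday of December 2034: December 26, 2034.
January 2035 ends with Tuesday January 30, 2035.
Last Tuesday of February 2035: February 27, 2035.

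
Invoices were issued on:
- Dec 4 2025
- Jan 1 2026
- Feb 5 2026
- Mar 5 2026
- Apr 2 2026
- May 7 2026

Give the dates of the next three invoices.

Jun 4 2026, Jul 2 2026, Aug 6 2026

Gaps: 28, 35, 28, 28, 35 days — a mix of 28 and 35. Every date is a Thursday.
Each is the 1st Thursday of its month.
June 2026 — 1st Thursday is Jun 4 2026.
1st Thursday of July 2026: Jul 2 2026.
August 2026 — 1st Thursday is Aug 6 2026.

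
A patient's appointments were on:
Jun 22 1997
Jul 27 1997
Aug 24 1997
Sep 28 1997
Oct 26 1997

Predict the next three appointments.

Nov 23 1997, Dec 28 1997, Jan 25 1998

All dates are Sundays, 35, 28, 35, 28 days apart.
Specifically, the 4th Sunday of each month.
November 1997 — 4th Sunday is Nov 23 1997.
December 1997 — 4th Sunday is Dec 28 1997.
January 1998 — 4th Sunday is Jan 25 1998.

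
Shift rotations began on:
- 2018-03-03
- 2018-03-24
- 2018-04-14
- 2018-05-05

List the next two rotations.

2018-05-26, 2018-06-16

Gaps between consecutive events: 21, 21, 21 days — a constant 21-day interval.
2018-05-05 + 21 days = 2018-05-26.
2018-05-26 + 21 days = 2018-06-16.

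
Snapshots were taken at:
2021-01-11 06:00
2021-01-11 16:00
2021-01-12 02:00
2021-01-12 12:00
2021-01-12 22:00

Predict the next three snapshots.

Gaps: 10, 10, 10, 10 hours — each event is 10 hours after the previous one.
2021-01-12 22:00 + 10 h = 2021-01-13 08:00.
2021-01-13 08:00 + 10 h = 2021-01-13 18:00.
2021-01-13 18:00 + 10 h = 2021-01-14 04:00.

2021-01-13 08:00, 2021-01-13 18:00, 2021-01-14 04:00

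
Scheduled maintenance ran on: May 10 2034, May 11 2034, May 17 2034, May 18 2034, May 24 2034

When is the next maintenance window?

The gap pattern 1, 6, 1, 6 repeats every 2 events.
These are the Wednesdays and Thursdays of each week.
The following Thursday is May 25 2034.

May 25 2034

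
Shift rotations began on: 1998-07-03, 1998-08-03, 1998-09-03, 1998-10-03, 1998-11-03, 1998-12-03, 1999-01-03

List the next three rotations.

1999-02-03, 1999-03-03, 1999-04-03

Each date is the 3rd; the gaps (31, 31, 30, 31, 30, 31) track the month lengths.
The rule is the 3rd of each month.
Next: February 1999 → 1999-02-03.
Next: March 1999 → 1999-03-03.
April 1999: 1999-04-03.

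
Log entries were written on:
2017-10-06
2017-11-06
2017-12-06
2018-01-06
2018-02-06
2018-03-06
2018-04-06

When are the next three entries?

2018-05-06, 2018-06-06, 2018-07-06

Gaps: 31, 30, 31, 31, 28, 31 days — not constant. Every event is on the 6th of the month.
Pattern: the 6th of each month.
May 2018: 2018-05-06.
Next: June 2018 → 2018-06-06.
Next: July 2018 → 2018-07-06.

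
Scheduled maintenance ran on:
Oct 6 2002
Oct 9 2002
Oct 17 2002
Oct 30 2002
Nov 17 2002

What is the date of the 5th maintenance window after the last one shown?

May 1 2003

Intervals are 3, 8, 13, 18 days — an arithmetic progression with common difference 5.
Next gap: 23 days. Nov 17 2002 + 23 days = Dec 10 2002.
Next gap: 28 days. Dec 10 2002 + 28 days = Jan 7 2003.
Next gap: 33 days. Jan 7 2003 + 33 days = Feb 9 2003.
Next gap: 38 days. Feb 9 2003 + 38 days = Mar 19 2003.
Next gap: 43 days. Mar 19 2003 + 43 days = May 1 2003.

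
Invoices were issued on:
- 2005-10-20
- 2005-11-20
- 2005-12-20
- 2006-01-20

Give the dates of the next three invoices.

2006-02-20, 2006-03-20, 2006-04-20

Gaps: 31, 30, 31 days — not constant. Every event is on the 20th of the month.
Pattern: the 20th of each month.
Next: February 2006 → 2006-02-20.
March 2006: 2006-03-20.
April 2006: 2006-04-20.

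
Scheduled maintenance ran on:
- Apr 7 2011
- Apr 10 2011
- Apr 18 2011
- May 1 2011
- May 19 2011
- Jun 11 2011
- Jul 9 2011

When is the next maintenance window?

Aug 11 2011

Intervals are 3, 8, 13, 18, 23, 28 days — an arithmetic progression with common difference 5.
Next gap: 33 days. Jul 9 2011 + 33 days = Aug 11 2011.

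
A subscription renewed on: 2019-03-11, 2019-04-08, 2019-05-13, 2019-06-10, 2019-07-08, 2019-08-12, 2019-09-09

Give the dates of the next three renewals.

Gaps: 28, 35, 28, 28, 35, 28 days — a mix of 28 and 35. Every date is a Monday.
Each is the 2nd Monday of its month.
October 2019 — 2nd Monday is 2019-10-14.
November 2019 — 2nd Monday is 2019-11-11.
December 2019 — 2nd Monday is 2019-12-09.

2019-10-14, 2019-11-11, 2019-12-09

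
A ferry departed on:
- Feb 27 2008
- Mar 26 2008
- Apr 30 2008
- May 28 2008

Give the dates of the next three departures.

These are Wednesdays with 28, 35, 28-day gaps.
Each is the final Wednesday of its month — Apr 30 2008 is past the 28th, so '4th Wednesday' doesn't fit.
Last Wednesday of June 2008: Jun 25 2008.
July 2008 ends with Wednesday Jul 30 2008.
August 2008 ends with Wednesday Aug 27 2008.

Jun 25 2008, Jul 30 2008, Aug 27 2008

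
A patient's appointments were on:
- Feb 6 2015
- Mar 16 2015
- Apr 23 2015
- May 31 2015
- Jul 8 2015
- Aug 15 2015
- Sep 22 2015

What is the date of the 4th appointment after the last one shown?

Every event comes 38 days after the last (38, 38, 38, 38, 38, 38).
Sep 22 2015 + 38 days = Oct 30 2015.
Oct 30 2015 + 38 days = Dec 7 2015.
Dec 7 2015 + 38 days = Jan 14 2016.
Jan 14 2016 + 38 days = Feb 21 2016.

Feb 21 2016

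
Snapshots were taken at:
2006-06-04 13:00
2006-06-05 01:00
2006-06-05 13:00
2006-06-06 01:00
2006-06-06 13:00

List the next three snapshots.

Gaps: 12, 12, 12, 12 hours — each event is 12 hours after the previous one.
2006-06-06 13:00 + 12 h = 2006-06-07 01:00.
2006-06-07 01:00 + 12 h = 2006-06-07 13:00.
2006-06-07 13:00 + 12 h = 2006-06-08 01:00.

2006-06-07 01:00, 2006-06-07 13:00, 2006-06-08 01:00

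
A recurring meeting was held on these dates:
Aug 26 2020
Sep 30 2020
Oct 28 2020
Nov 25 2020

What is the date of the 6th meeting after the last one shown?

May 26 2021

Every date is a Wednesday; gaps 35, 28, 28 days.
Each is the last Wednesday of its month (at least one falls on the 29th or later, ruling out '4th Wednesday').
December 2020 ends with Wednesday Dec 30 2020.
January 2021 ends with Wednesday Jan 27 2021.
Last Wednesday of February 2021: Feb 24 2021.
March 2021 ends with Wednesday Mar 31 2021.
April 2021 ends with Wednesday Apr 28 2021.
Last Wednesday of May 2021: May 26 2021.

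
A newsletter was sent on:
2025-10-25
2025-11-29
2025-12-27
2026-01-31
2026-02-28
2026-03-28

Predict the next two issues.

These are Saturdays with 35, 28, 35, 28, 28-day gaps.
Each is the final Saturday of its month — 2025-11-29 is past the 28th, so '4th Saturday' doesn't fit.
April 2026 ends with Saturday 2026-04-25.
May 2026 ends with Saturday 2026-05-30.

2026-04-25, 2026-05-30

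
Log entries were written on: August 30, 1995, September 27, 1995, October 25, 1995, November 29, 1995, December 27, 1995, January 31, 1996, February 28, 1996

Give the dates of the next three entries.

March 27, 1996; April 24, 1996; May 29, 1996

Every date is a Wednesday; gaps 28, 28, 35, 28, 35, 28 days.
Each is the last Wednesday of its month (at least one falls on the 29th or later, ruling out '4th Wednesday').
March 1996 ends with Wednesday March 27, 1996.
Last Wednesday of April 1996: April 24, 1996.
Last Wednesday of May 1996: May 29, 1996.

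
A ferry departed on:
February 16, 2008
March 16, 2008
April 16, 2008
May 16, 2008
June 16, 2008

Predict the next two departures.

The day-of-month is always 16 (29, 31, 30, 31 days between events).
So this recurs on the 16th of each month.
July 2008: July 16, 2008.
Next: August 2008 → August 16, 2008.

July 16, 2008; August 16, 2008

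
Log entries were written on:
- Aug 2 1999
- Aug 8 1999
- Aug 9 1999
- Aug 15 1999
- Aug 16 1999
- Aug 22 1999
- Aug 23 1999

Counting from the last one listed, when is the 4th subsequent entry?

Gaps: 6, 1, 6, 1, 6, 1 days — not constant, but cyclic with period 2.
The events fall on every Monday and Sunday.
Next Sunday: Aug 29 1999.
The following Monday is Aug 30 1999.
Next Sunday: Sep 5 1999.
Next Monday: Sep 6 1999.

Sep 6 1999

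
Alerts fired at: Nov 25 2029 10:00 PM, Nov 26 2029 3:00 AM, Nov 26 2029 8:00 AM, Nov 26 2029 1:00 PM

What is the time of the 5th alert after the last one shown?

Nov 27 2029 2:00 PM

Gaps: 5, 5, 5 hours — each event is 5 hours after the previous one.
Nov 26 2029 1:00 PM + 5 h = Nov 26 2029 6:00 PM.
Nov 26 2029 6:00 PM + 5 h = Nov 26 2029 11:00 PM.
Nov 26 2029 11:00 PM + 5 h = Nov 27 2029 4:00 AM.
Nov 27 2029 4:00 AM + 5 h = Nov 27 2029 9:00 AM.
Nov 27 2029 9:00 AM + 5 h = Nov 27 2029 2:00 PM.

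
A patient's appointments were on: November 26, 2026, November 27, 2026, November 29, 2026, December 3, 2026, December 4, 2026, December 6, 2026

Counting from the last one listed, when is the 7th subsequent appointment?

The gap pattern 1, 2, 4, 1, 2 repeats every 3 events.
These are the Thursdays, Fridays and Sundays of each week.
Next Thursday: December 10, 2026.
The following Friday is December 11, 2026.
Next Sunday: December 13, 2026.
The following Thursday is December 17, 2026.
The following Friday is December 18, 2026.
Next Sunday: December 20, 2026.
Next Thursday: December 24, 2026.

December 24, 2026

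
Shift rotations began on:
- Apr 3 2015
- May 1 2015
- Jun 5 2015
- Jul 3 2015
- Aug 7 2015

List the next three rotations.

Sep 4 2015, Oct 2 2015, Nov 6 2015

All dates are Fridays, 28, 35, 28, 35 days apart.
Specifically, the 1st Friday of each month.
1st Friday of September 2015: Sep 4 2015.
1st Friday of October 2015: Oct 2 2015.
1st Friday of November 2015: Nov 6 2015.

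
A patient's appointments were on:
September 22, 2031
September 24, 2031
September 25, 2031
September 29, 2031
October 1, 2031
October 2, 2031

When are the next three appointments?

Gaps: 2, 1, 4, 2, 1 days — not constant, but cyclic with period 3.
The events fall on every Monday, Wednesday and Thursday.
Next Monday: October 6, 2031.
The following Wednesday is October 8, 2031.
Next Thursday: October 9, 2031.

October 6, 2031; October 8, 2031; October 9, 2031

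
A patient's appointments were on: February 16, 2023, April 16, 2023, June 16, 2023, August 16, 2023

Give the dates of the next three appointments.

October 16, 2023; December 16, 2023; February 16, 2024

Gaps: 59, 61, 61 days — not constant. Every event is on the 16th of the month.
Pattern: the 16th of every 2 months.
Next: October 2023 → October 16, 2023.
Next: December 2023 → December 16, 2023.
February 2024: February 16, 2024.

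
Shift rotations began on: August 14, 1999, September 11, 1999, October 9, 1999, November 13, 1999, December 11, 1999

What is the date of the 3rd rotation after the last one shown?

March 11, 2000

Gaps: 28, 28, 35, 28 days — a mix of 28 and 35. Every date is a Saturday.
Each is the 2nd Saturday of its month.
January 2000 — 2nd Saturday is January 8, 2000.
2nd Saturday of February 2000: February 12, 2000.
2nd Saturday of March 2000: March 11, 2000.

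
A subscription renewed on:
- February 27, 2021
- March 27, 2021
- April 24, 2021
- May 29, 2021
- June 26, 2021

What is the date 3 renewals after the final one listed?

September 25, 2021

These are Saturdays with 28, 28, 35, 28-day gaps.
Each is the final Saturday of its month — May 29, 2021 is past the 28th, so '4th Saturday' doesn't fit.
Last Saturday of July 2021: July 31, 2021.
August 2021 ends with Saturday August 28, 2021.
September 2021 ends with Saturday September 25, 2021.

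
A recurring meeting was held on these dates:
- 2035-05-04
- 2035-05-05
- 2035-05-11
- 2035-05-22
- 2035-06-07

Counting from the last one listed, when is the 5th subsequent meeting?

2035-11-09

The spacing grows by 5 each time: 1, 6, 11, 16 days.
Next gap: 21 days. 2035-06-07 + 21 days = 2035-06-28.
Next gap: 26 days. 2035-06-28 + 26 days = 2035-07-24.
Next gap: 31 days. 2035-07-24 + 31 days = 2035-08-24.
Next gap: 36 days. 2035-08-24 + 36 days = 2035-09-29.
Next gap: 41 days. 2035-09-29 + 41 days = 2035-11-09.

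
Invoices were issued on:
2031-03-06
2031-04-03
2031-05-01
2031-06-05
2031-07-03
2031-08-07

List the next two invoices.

2031-09-04, 2031-10-02

Gaps: 28, 28, 35, 28, 35 days — a mix of 28 and 35. Every date is a Thursday.
Each is the 1st Thursday of its month.
1st Thursday of September 2031: 2031-09-04.
1st Thursday of October 2031: 2031-10-02.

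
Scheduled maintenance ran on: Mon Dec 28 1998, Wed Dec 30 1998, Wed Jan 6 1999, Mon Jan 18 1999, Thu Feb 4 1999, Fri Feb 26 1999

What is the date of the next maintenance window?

Thu Mar 25 1999

Gaps: 2, 7, 12, 17, 22 days — each gap is 5 larger than the previous one.
Next gap: 27 days. Fri Feb 26 1999 + 27 days = Thu Mar 25 1999.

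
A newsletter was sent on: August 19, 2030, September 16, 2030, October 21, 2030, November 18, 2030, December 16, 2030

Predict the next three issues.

Gaps: 28, 35, 28, 28 days — a mix of 28 and 35. Every date is a Monday.
Each is the 3rd Monday of its month.
3rd Monday of January 2031: January 20, 2031.
February 2031 — 3rd Monday is February 17, 2031.
March 2031 — 3rd Monday is March 17, 2031.

January 20, 2031; February 17, 2031; March 17, 2031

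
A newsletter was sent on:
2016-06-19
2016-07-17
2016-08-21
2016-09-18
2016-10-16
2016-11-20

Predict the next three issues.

2016-12-18, 2017-01-15, 2017-02-19

All dates are Sundays, 28, 35, 28, 28, 35 days apart.
Specifically, the 3rd Sunday of each month.
3rd Sunday of December 2016: 2016-12-18.
3rd Sunday of January 2017: 2017-01-15.
February 2017 — 3rd Sunday is 2017-02-19.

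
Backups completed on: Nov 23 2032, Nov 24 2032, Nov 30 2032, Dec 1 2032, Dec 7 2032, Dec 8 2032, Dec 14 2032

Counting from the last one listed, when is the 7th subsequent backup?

Every event lands on a Tuesday or Wednesday (gaps cycle 1, 6, 1, 6, 1, 6).
So the schedule is: every Tuesday and Wednesday.
The following Wednesday is Dec 15 2032.
The following Tuesday is Dec 21 2032.
The following Wednesday is Dec 22 2032.
Next Tuesday: Dec 28 2032.
The following Wednesday is Dec 29 2032.
Next Tuesday: Jan 4 2033.
The following Wednesday is Jan 5 2033.

Jan 5 2033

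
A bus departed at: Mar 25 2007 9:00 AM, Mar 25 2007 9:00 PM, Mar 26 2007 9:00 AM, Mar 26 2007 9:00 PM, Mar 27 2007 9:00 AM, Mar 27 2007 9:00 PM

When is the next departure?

Mar 28 2007 9:00 AM

Spacing: 12, 12, 12, 12, 12 h — constant 12 h.
Mar 27 2007 9:00 PM + 12 h = Mar 28 2007 9:00 AM.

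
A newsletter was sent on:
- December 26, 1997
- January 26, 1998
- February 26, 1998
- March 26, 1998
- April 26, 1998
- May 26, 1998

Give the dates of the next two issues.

June 26, 1998; July 26, 1998

Gaps: 31, 31, 28, 31, 30 days — not constant. Every event is on the 26th of the month.
Pattern: the 26th of each month.
Next: June 1998 → June 26, 1998.
July 1998: July 26, 1998.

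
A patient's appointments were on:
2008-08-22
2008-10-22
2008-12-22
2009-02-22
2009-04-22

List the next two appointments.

Each date is the 22nd; the gaps (61, 61, 62, 59) track the month lengths.
The rule is the 22nd of every 2 months.
Next: June 2009 → 2009-06-22.
Next: August 2009 → 2009-08-22.

2009-06-22, 2009-08-22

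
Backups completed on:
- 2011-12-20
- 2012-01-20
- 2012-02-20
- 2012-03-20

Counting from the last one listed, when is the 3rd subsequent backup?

2012-06-20

Gaps: 31, 31, 29 days — not constant. Every event is on the 20th of the month.
Pattern: the 20th of each month.
April 2012: 2012-04-20.
Next: May 2012 → 2012-05-20.
Next: June 2012 → 2012-06-20.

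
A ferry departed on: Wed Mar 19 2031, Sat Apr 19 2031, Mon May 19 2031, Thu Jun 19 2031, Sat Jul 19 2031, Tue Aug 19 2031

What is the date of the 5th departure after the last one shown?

Each date is the 19th; the gaps (31, 30, 31, 30, 31) track the month lengths.
The rule is the 19th of each month.
September 2031: Fri Sep 19 2031.
October 2031: Sun Oct 19 2031.
Next: November 2031 → Wed Nov 19 2031.
Next: December 2031 → Fri Dec 19 2031.
Next: January 2032 → Mon Jan 19 2032.

Mon Jan 19 2032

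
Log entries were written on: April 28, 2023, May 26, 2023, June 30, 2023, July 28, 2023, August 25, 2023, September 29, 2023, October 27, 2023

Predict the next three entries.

These are Fridays with 28, 35, 28, 28, 35, 28-day gaps.
Each is the final Friday of its month — June 30, 2023 is past the 28th, so '4th Friday' doesn't fit.
Last Friday of November 2023: November 24, 2023.
Last Friday of December 2023: December 29, 2023.
Last Friday of January 2024: January 26, 2024.

November 24, 2023; December 29, 2023; January 26, 2024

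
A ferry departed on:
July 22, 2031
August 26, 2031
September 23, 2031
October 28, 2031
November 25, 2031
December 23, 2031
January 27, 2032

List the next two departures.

These are Tuesdays at 28- or 35-day spacing (35, 28, 35, 28, 28, 35).
The pattern: 4th Tuesday of the month.
4th Tuesday of February 2032: February 24, 2032.
4th Tuesday of March 2032: March 23, 2032.

February 24, 2032; March 23, 2032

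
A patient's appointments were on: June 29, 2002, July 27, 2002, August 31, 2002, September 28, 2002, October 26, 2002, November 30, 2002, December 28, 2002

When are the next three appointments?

January 25, 2003; February 22, 2003; March 29, 2003

Every date is a Saturday; gaps 28, 35, 28, 28, 35, 28 days.
Each is the last Saturday of its month (at least one falls on the 29th or later, ruling out '4th Saturday').
January 2003 ends with Saturday January 25, 2003.
February 2003 ends with Saturday February 22, 2003.
Last Saturday of March 2003: March 29, 2003.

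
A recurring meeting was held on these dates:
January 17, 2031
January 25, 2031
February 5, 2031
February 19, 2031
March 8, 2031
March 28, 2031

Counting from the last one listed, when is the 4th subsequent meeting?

July 16, 2031

The spacing grows by 3 each time: 8, 11, 14, 17, 20 days.
Next gap: 23 days. March 28, 2031 + 23 days = April 20, 2031.
Next gap: 26 days. April 20, 2031 + 26 days = May 16, 2031.
Next gap: 29 days. May 16, 2031 + 29 days = June 14, 2031.
Next gap: 32 days. June 14, 2031 + 32 days = July 16, 2031.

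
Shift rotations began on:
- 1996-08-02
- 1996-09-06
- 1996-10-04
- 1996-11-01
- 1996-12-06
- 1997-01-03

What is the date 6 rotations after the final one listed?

1997-07-04

These are Fridays at 28- or 35-day spacing (35, 28, 28, 35, 28).
The pattern: 1st Friday of the month.
1st Friday of February 1997: 1997-02-07.
1st Friday of March 1997: 1997-03-07.
1st Friday of April 1997: 1997-04-04.
1st Friday of May 1997: 1997-05-02.
June 1997 — 1st Friday is 1997-06-06.
July 1997 — 1st Friday is 1997-07-04.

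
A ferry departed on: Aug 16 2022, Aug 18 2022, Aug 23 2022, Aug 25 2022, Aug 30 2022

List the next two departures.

Gaps: 2, 5, 2, 5 days — not constant, but cyclic with period 2.
The events fall on every Tuesday and Thursday.
The following Thursday is Sep 1 2022.
The following Tuesday is Sep 6 2022.

Sep 1 2022, Sep 6 2022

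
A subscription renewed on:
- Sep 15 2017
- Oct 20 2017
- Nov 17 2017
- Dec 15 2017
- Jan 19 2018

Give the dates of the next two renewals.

Gaps: 35, 28, 28, 35 days — a mix of 28 and 35. Every date is a Friday.
Each is the 3rd Friday of its month.
3rd Friday of February 2018: Feb 16 2018.
3rd Friday of March 2018: Mar 16 2018.

Feb 16 2018, Mar 16 2018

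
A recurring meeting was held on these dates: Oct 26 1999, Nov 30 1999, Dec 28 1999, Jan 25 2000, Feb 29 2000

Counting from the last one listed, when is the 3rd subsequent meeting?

May 30 2000

All Tuesdays; the gaps (35, 28, 28, 35) vary with month length.
This is the last Tuesday of each month.
Last Tuesday of March 2000: Mar 28 2000.
Last Tuesday of April 2000: Apr 25 2000.
Last Tuesday of May 2000: May 30 2000.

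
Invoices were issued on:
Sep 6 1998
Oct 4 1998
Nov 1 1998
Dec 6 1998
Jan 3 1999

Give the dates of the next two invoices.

All dates are Sundays, 28, 28, 35, 28 days apart.
Specifically, the 1st Sunday of each month.
February 1999 — 1st Sunday is Feb 7 1999.
March 1999 — 1st Sunday is Mar 7 1999.

Feb 7 1999, Mar 7 1999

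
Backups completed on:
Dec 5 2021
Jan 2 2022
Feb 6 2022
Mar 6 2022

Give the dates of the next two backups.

Gaps: 28, 35, 28 days — a mix of 28 and 35. Every date is a Sunday.
Each is the 1st Sunday of its month.
April 2022 — 1st Sunday is Apr 3 2022.
May 2022 — 1st Sunday is May 1 2022.

Apr 3 2022, May 1 2022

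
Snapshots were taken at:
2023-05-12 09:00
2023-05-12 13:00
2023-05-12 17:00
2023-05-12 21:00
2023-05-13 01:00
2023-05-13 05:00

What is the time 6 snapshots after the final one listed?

2023-05-14 05:00

Gaps: 4, 4, 4, 4, 4 hours — each event is 4 hours after the previous one.
2023-05-13 05:00 + 4 h = 2023-05-13 09:00.
2023-05-13 09:00 + 4 h = 2023-05-13 13:00.
2023-05-13 13:00 + 4 h = 2023-05-13 17:00.
2023-05-13 17:00 + 4 h = 2023-05-13 21:00.
2023-05-13 21:00 + 4 h = 2023-05-14 01:00.
2023-05-14 01:00 + 4 h = 2023-05-14 05:00.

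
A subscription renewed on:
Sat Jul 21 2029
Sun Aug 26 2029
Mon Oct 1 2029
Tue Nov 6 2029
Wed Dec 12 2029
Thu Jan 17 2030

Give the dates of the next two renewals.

Fri Feb 22 2030, Sat Mar 30 2030

The spacing is 36, 36, 36, 36, 36 days — always 36 days.
Thu Jan 17 2030 + 36 days = Fri Feb 22 2030.
Fri Feb 22 2030 + 36 days = Sat Mar 30 2030.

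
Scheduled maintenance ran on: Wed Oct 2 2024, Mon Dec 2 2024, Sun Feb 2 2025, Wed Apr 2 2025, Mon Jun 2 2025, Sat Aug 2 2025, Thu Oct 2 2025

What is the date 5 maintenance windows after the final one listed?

The day-of-month is always 2 (61, 62, 59, 61, 61, 61 days between events).
So this recurs on the 2nd of every 2 months.
Next: December 2025 → Tue Dec 2 2025.
Next: February 2026 → Mon Feb 2 2026.
Next: April 2026 → Thu Apr 2 2026.
June 2026: Tue Jun 2 2026.
Next: August 2026 → Sun Aug 2 2026.

Sun Aug 2 2026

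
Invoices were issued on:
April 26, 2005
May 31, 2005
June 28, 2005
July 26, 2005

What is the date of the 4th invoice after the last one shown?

Every date is a Tuesday; gaps 35, 28, 28 days.
Each is the last Tuesday of its month (at least one falls on the 29th or later, ruling out '4th Tuesday').
Last Tuesday of August 2005: August 30, 2005.
Last Tuesday of September 2005: September 27, 2005.
Last Tuesday of October 2005: October 25, 2005.
Last Tuesday of November 2005: November 29, 2005.

November 29, 2005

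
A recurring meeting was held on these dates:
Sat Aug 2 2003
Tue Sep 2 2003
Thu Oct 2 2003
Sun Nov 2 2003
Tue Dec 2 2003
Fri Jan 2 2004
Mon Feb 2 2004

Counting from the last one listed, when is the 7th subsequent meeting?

Each date is the 2nd; the gaps (31, 30, 31, 30, 31, 31) track the month lengths.
The rule is the 2nd of each month.
March 2004: Tue Mar 2 2004.
Next: April 2004 → Fri Apr 2 2004.
Next: May 2004 → Sun May 2 2004.
Next: June 2004 → Wed Jun 2 2004.
July 2004: Fri Jul 2 2004.
August 2004: Mon Aug 2 2004.
Next: September 2004 → Thu Sep 2 2004.

Thu Sep 2 2004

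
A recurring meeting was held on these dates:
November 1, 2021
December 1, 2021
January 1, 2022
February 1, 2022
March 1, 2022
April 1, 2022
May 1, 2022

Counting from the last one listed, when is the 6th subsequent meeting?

Gaps: 30, 31, 31, 28, 31, 30 days — not constant. Every event is on the 1st of the month.
Pattern: the 1st of each month.
June 2022: June 1, 2022.
Next: July 2022 → July 1, 2022.
Next: August 2022 → August 1, 2022.
September 2022: September 1, 2022.
October 2022: October 1, 2022.
Next: November 2022 → November 1, 2022.

November 1, 2022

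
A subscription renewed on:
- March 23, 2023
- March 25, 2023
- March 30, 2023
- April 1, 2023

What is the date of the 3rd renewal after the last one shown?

Every event lands on a Thursday or Saturday (gaps cycle 2, 5, 2).
So the schedule is: every Thursday and Saturday.
The following Thursday is April 6, 2023.
The following Saturday is April 8, 2023.
The following Thursday is April 13, 2023.

April 13, 2023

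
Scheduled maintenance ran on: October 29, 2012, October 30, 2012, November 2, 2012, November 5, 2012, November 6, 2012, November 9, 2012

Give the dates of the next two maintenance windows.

Gaps: 1, 3, 3, 1, 3 days — not constant, but cyclic with period 3.
The events fall on every Monday, Tuesday and Friday.
The following Monday is November 12, 2012.
The following Tuesday is November 13, 2012.

November 12, 2012; November 13, 2012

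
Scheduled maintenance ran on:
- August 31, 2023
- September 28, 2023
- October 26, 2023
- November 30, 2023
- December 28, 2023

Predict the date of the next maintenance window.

All Thursdays; the gaps (28, 28, 35, 28) vary with month length.
This is the last Thursday of each month.
January 2024 ends with Thursday January 25, 2024.

January 25, 2024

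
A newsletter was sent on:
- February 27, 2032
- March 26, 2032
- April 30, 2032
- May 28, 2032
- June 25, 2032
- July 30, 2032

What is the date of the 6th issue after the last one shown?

January 28, 2033

Every date is a Friday; gaps 28, 35, 28, 28, 35 days.
Each is the last Friday of its month (at least one falls on the 29th or later, ruling out '4th Friday').
August 2032 ends with Friday August 27, 2032.
Last Friday of September 2032: September 24, 2032.
Last Friday of October 2032: October 29, 2032.
November 2032 ends with Friday November 26, 2032.
Last Friday of December 2032: December 31, 2032.
Last Friday of January 2033: January 28, 2033.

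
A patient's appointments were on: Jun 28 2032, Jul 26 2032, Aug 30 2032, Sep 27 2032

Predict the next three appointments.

Every date is a Monday; gaps 28, 35, 28 days.
Each is the last Monday of its month (at least one falls on the 29th or later, ruling out '4th Monday').
Last Monday of October 2032: Oct 25 2032.
November 2032 ends with Monday Nov 29 2032.
Last Monday of December 2032: Dec 27 2032.

Oct 25 2032, Nov 29 2032, Dec 27 2032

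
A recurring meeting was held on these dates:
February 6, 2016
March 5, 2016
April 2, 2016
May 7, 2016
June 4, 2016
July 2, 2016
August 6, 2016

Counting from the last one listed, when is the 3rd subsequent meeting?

Gaps: 28, 28, 35, 28, 28, 35 days — a mix of 28 and 35. Every date is a Saturday.
Each is the 1st Saturday of its month.
September 2016 — 1st Saturday is September 3, 2016.
October 2016 — 1st Saturday is October 1, 2016.
1st Saturday of November 2016: November 5, 2016.

November 5, 2016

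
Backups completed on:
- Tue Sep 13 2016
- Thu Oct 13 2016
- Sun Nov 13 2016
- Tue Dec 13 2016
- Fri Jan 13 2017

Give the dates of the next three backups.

Each date is the 13th; the gaps (30, 31, 30, 31) track the month lengths.
The rule is the 13th of each month.
Next: February 2017 → Mon Feb 13 2017.
Next: March 2017 → Mon Mar 13 2017.
April 2017: Thu Apr 13 2017.

Mon Feb 13 2017, Mon Mar 13 2017, Thu Apr 13 2017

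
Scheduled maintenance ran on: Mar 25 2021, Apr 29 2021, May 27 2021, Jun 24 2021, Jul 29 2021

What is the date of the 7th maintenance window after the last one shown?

Feb 24 2022

All Thursdays; the gaps (35, 28, 28, 35) vary with month length.
This is the last Thursday of each month.
Last Thursday of August 2021: Aug 26 2021.
September 2021 ends with Thursday Sep 30 2021.
October 2021 ends with Thursday Oct 28 2021.
November 2021 ends with Thursday Nov 25 2021.
Last Thursday of December 2021: Dec 30 2021.
January 2022 ends with Thursday Jan 27 2022.
February 2022 ends with Thursday Feb 24 2022.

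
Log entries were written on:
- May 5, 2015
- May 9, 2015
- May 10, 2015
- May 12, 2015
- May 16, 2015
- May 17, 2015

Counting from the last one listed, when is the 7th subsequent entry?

June 2, 2015

Every event lands on a Tuesday or Saturday or Sunday (gaps cycle 4, 1, 2, 4, 1).
So the schedule is: every Tuesday, Saturday and Sunday.
Next Tuesday: May 19, 2015.
The following Saturday is May 23, 2015.
The following Sunday is May 24, 2015.
The following Tuesday is May 26, 2015.
Next Saturday: May 30, 2015.
Next Sunday: May 31, 2015.
Next Tuesday: June 2, 2015.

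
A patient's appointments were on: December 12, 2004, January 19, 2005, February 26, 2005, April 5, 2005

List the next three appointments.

Every event comes 38 days after the last (38, 38, 38).
April 5, 2005 + 38 days = May 13, 2005.
May 13, 2005 + 38 days = June 20, 2005.
June 20, 2005 + 38 days = July 28, 2005.

May 13, 2005; June 20, 2005; July 28, 2005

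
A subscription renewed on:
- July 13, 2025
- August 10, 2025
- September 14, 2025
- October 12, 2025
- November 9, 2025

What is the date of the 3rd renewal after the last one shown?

These are Sundays at 28- or 35-day spacing (28, 35, 28, 28).
The pattern: 2nd Sunday of the month.
December 2025 — 2nd Sunday is December 14, 2025.
2nd Sunday of January 2026: January 11, 2026.
February 2026 — 2nd Sunday is February 8, 2026.

February 8, 2026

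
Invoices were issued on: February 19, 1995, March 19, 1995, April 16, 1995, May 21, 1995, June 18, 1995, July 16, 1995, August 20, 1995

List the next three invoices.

Gaps: 28, 28, 35, 28, 28, 35 days — a mix of 28 and 35. Every date is a Sunday.
Each is the 3rd Sunday of its month.
September 1995 — 3rd Sunday is September 17, 1995.
3rd Sunday of October 1995: October 15, 1995.
3rd Sunday of November 1995: November 19, 1995.

September 17, 1995; October 15, 1995; November 19, 1995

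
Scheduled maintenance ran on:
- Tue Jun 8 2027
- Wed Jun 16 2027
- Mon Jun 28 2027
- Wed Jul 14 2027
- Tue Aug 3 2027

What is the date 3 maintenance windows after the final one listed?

The spacing grows by 4 each time: 8, 12, 16, 20 days.
Next gap: 24 days. Tue Aug 3 2027 + 24 days = Fri Aug 27 2027.
Next gap: 28 days. Fri Aug 27 2027 + 28 days = Fri Sep 24 2027.
Next gap: 32 days. Fri Sep 24 2027 + 32 days = Tue Oct 26 2027.

Tue Oct 26 2027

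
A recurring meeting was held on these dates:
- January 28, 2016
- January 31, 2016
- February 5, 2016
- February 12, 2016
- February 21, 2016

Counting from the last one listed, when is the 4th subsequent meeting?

April 17, 2016

Gaps: 3, 5, 7, 9 days — each gap is 2 larger than the previous one.
Next gap: 11 days. February 21, 2016 + 11 days = March 3, 2016.
Next gap: 13 days. March 3, 2016 + 13 days = March 16, 2016.
Next gap: 15 days. March 16, 2016 + 15 days = March 31, 2016.
Next gap: 17 days. March 31, 2016 + 17 days = April 17, 2016.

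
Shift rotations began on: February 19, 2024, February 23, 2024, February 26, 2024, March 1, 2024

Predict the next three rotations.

Gaps: 4, 3, 4 days — not constant, but cyclic with period 2.
The events fall on every Monday and Friday.
Next Monday: March 4, 2024.
Next Friday: March 8, 2024.
The following Monday is March 11, 2024.

March 4, 2024; March 8, 2024; March 11, 2024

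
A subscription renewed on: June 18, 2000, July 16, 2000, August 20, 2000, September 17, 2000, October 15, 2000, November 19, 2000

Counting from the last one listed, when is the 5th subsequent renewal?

Gaps: 28, 35, 28, 28, 35 days — a mix of 28 and 35. Every date is a Sunday.
Each is the 3rd Sunday of its month.
3rd Sunday of December 2000: December 17, 2000.
January 2001 — 3rd Sunday is January 21, 2001.
February 2001 — 3rd Sunday is February 18, 2001.
March 2001 — 3rd Sunday is March 18, 2001.
3rd Sunday of April 2001: April 15, 2001.

April 15, 2001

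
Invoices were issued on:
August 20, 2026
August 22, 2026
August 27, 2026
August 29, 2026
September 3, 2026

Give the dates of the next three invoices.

September 5, 2026; September 10, 2026; September 12, 2026

Gaps: 2, 5, 2, 5 days — not constant, but cyclic with period 2.
The events fall on every Thursday and Saturday.
Next Saturday: September 5, 2026.
The following Thursday is September 10, 2026.
Next Saturday: September 12, 2026.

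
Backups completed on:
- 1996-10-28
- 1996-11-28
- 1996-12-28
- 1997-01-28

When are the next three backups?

1997-02-28, 1997-03-28, 1997-04-28

Each date is the 28th; the gaps (31, 30, 31) track the month lengths.
The rule is the 28th of each month.
Next: February 1997 → 1997-02-28.
March 1997: 1997-03-28.
April 1997: 1997-04-28.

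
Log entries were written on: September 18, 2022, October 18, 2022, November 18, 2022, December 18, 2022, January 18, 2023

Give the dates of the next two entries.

Each date is the 18th; the gaps (30, 31, 30, 31) track the month lengths.
The rule is the 18th of each month.
Next: February 2023 → February 18, 2023.
Next: March 2023 → March 18, 2023.

February 18, 2023; March 18, 2023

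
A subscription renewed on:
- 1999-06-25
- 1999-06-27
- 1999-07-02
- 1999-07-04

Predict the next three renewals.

Gaps: 2, 5, 2 days — not constant, but cyclic with period 2.
The events fall on every Friday and Sunday.
The following Friday is 1999-07-09.
The following Sunday is 1999-07-11.
Next Friday: 1999-07-16.

1999-07-09, 1999-07-11, 1999-07-16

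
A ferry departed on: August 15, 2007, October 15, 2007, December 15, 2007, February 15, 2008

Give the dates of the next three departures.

Gaps: 61, 61, 62 days — not constant. Every event is on the 15th of the month.
Pattern: the 15th of every 2 months.
Next: April 2008 → April 15, 2008.
June 2008: June 15, 2008.
Next: August 2008 → August 15, 2008.

April 15, 2008; June 15, 2008; August 15, 2008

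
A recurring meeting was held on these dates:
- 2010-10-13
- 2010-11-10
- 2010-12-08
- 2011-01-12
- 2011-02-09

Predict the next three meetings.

These are Wednesdays at 28- or 35-day spacing (28, 28, 35, 28).
The pattern: 2nd Wednesday of the month.
2nd Wednesday of March 2011: 2011-03-09.
2nd Wednesday of April 2011: 2011-04-13.
2nd Wednesday of May 2011: 2011-05-11.

2011-03-09, 2011-04-13, 2011-05-11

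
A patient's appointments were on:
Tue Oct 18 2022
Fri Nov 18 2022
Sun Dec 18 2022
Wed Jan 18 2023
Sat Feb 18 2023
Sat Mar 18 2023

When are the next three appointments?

Each date is the 18th; the gaps (31, 30, 31, 31, 28) track the month lengths.
The rule is the 18th of each month.
Next: April 2023 → Tue Apr 18 2023.
Next: May 2023 → Thu May 18 2023.
Next: June 2023 → Sun Jun 18 2023.

Tue Apr 18 2023, Thu May 18 2023, Sun Jun 18 2023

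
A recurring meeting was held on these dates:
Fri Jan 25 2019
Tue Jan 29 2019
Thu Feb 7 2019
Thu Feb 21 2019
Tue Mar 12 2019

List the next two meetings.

Fri Apr 5 2019, Sat May 4 2019

The spacing grows by 5 each time: 4, 9, 14, 19 days.
Next gap: 24 days. Tue Mar 12 2019 + 24 days = Fri Apr 5 2019.
Next gap: 29 days. Fri Apr 5 2019 + 29 days = Sat May 4 2019.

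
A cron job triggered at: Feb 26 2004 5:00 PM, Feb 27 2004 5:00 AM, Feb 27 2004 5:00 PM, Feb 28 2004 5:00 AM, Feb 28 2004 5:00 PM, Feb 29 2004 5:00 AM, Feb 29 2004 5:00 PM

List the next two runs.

Spacing: 12, 12, 12, 12, 12, 12 h — constant 12 h.
Feb 29 2004 5:00 PM + 12 h = Mar 1 2004 5:00 AM.
Mar 1 2004 5:00 AM + 12 h = Mar 1 2004 5:00 PM.

Mar 1 2004 5:00 AM, Mar 1 2004 5:00 PM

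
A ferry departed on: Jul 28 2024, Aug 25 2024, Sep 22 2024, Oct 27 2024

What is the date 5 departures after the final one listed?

All dates are Sundays, 28, 28, 35 days apart.
Specifically, the 4th Sunday of each month.
4th Sunday of November 2024: Nov 24 2024.
December 2024 — 4th Sunday is Dec 22 2024.
January 2025 — 4th Sunday is Jan 26 2025.
4th Sunday of February 2025: Feb 23 2025.
March 2025 — 4th Sunday is Mar 23 2025.

Mar 23 2025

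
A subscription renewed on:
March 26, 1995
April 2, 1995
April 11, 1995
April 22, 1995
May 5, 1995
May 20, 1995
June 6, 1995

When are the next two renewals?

Intervals are 7, 9, 11, 13, 15, 17 days — an arithmetic progression with common difference 2.
Next gap: 19 days. June 6, 1995 + 19 days = June 25, 1995.
Next gap: 21 days. June 25, 1995 + 21 days = July 16, 1995.

June 25, 1995; July 16, 1995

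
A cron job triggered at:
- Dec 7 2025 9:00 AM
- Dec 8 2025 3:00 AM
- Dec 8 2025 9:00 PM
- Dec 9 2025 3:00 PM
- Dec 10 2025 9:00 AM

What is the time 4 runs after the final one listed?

Gaps: 18, 18, 18, 18 hours — each event is 18 hours after the previous one.
Dec 10 2025 9:00 AM + 18 h = Dec 11 2025 3:00 AM.
Dec 11 2025 3:00 AM + 18 h = Dec 11 2025 9:00 PM.
Dec 11 2025 9:00 PM + 18 h = Dec 12 2025 3:00 PM.
Dec 12 2025 3:00 PM + 18 h = Dec 13 2025 9:00 AM.

Dec 13 2025 9:00 AM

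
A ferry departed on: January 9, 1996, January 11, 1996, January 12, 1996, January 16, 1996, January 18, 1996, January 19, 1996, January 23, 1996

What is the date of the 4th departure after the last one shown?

February 1, 1996

The gap pattern 2, 1, 4, 2, 1, 4 repeats every 3 events.
These are the Tuesdays, Thursdays and Fridays of each week.
Next Thursday: January 25, 1996.
Next Friday: January 26, 1996.
Next Tuesday: January 30, 1996.
Next Thursday: February 1, 1996.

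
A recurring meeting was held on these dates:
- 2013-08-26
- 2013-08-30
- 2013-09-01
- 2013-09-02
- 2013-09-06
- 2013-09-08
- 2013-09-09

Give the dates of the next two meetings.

2013-09-13, 2013-09-15

The gap pattern 4, 2, 1, 4, 2, 1 repeats every 3 events.
These are the Mondays, Fridays and Sundays of each week.
Next Friday: 2013-09-13.
Next Sunday: 2013-09-15.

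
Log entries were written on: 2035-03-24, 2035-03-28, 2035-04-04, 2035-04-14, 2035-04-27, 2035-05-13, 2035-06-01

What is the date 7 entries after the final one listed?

The spacing grows by 3 each time: 4, 7, 10, 13, 16, 19 days.
Next gap: 22 days. 2035-06-01 + 22 days = 2035-06-23.
Next gap: 25 days. 2035-06-23 + 25 days = 2035-07-18.
Next gap: 28 days. 2035-07-18 + 28 days = 2035-08-15.
Next gap: 31 days. 2035-08-15 + 31 days = 2035-09-15.
Next gap: 34 days. 2035-09-15 + 34 days = 2035-10-19.
Next gap: 37 days. 2035-10-19 + 37 days = 2035-11-25.
Next gap: 40 days. 2035-11-25 + 40 days = 2036-01-04.

2036-01-04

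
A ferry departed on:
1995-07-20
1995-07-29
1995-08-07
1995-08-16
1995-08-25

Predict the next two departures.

1995-09-03, 1995-09-12

Every event comes 9 days after the last (9, 9, 9, 9).
1995-08-25 + 9 days = 1995-09-03.
1995-09-03 + 9 days = 1995-09-12.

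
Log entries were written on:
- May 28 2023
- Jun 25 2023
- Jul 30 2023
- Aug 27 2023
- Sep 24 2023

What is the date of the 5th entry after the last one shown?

Feb 25 2024

These are Sundays with 28, 35, 28, 28-day gaps.
Each is the final Sunday of its month — Jul 30 2023 is past the 28th, so '4th Sunday' doesn't fit.
October 2023 ends with Sunday Oct 29 2023.
November 2023 ends with Sunday Nov 26 2023.
Last Sunday of December 2023: Dec 31 2023.
January 2024 ends with Sunday Jan 28 2024.
February 2024 ends with Sunday Feb 25 2024.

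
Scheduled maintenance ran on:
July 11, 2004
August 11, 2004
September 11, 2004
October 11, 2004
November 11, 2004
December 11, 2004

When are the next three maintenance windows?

The day-of-month is always 11 (31, 31, 30, 31, 30 days between events).
So this recurs on the 11th of each month.
Next: January 2005 → January 11, 2005.
February 2005: February 11, 2005.
March 2005: March 11, 2005.

January 11, 2005; February 11, 2005; March 11, 2005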